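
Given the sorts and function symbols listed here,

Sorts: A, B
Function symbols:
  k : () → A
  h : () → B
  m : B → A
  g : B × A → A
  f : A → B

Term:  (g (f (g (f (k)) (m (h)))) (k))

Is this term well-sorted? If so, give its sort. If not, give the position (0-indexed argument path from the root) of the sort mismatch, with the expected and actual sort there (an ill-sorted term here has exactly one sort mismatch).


        (k) : A
      (f (k)) : B
        (h) : B
      (m (h)) : A
    (g (f (k)) (m (h))) : A
  (f (g (f (k)) (m (h)))) : B
  (k) : A
(g (f (g (f (k)) (m (h)))) (k)) : A

well-sorted; sort = A


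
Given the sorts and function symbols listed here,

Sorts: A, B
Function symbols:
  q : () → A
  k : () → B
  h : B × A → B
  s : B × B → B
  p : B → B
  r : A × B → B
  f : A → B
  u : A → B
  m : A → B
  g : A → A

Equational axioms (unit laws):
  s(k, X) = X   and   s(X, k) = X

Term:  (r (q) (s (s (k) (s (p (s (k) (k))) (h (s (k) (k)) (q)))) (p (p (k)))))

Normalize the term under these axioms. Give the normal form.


1. (r (q) (s (s (k) (s (p (s (k) (k))) (h (s (k) (k)) (q)))) (p (p (k)))))  →  (r (q) (s (s (p (s (k) (k))) (h (s (k) (k)) (q))) (p (p (k)))))
2. (r (q) (s (s (p (s (k) (k))) (h (s (k) (k)) (q))) (p (p (k)))))  →  (r (q) (s (s (p (k)) (h (s (k) (k)) (q))) (p (p (k)))))
3. (r (q) (s (s (p (k)) (h (s (k) (k)) (q))) (p (p (k)))))  →  (r (q) (s (s (p (k)) (h (k) (q))) (p (p (k)))))

normal form = (r (q) (s (s (p (k)) (h (k) (q))) (p (p (k)))))


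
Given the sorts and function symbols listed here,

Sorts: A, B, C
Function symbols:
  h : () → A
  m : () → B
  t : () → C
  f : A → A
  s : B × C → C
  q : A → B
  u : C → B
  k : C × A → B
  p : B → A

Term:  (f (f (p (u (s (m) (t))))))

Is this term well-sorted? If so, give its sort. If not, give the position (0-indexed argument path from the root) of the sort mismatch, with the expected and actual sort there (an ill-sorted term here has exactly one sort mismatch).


well-sorted; sort = A

          (m) : B
          (t) : C
        (s (m) (t)) : C
      (u (s (m) (t))) : B
    (p (u (s (m) (t)))) : A
  (f (p (u (s (m) (t))))) : A
(f (f (p (u (s (m) (t)))))) : A


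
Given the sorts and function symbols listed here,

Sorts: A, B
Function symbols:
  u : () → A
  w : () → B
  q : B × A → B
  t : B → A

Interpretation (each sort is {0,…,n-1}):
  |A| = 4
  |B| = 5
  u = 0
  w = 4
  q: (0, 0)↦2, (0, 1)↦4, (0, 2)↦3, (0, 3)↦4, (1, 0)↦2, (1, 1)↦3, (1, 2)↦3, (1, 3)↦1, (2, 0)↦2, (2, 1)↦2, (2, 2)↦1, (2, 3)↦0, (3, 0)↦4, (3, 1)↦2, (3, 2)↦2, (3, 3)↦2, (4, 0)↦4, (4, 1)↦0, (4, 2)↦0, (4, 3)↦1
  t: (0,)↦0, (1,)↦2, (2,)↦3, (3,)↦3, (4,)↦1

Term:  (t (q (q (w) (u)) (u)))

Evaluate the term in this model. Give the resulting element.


value = 1

  w = 4
  u = 0
  (q (w) (u)) = q(4, 0) = 4
  u = 0
  (q (q (w) (u)) (u)) = q(4, 0) = 4
  (t (q (q (w) (u)) (u))) = t(4,) = 1


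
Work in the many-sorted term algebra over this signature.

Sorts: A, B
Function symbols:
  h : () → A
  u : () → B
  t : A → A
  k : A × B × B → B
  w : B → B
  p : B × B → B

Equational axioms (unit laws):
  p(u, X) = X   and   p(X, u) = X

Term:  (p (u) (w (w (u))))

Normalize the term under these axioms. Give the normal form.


normal form = (w (w (u)))

1. (p (u) (w (w (u))))  →  (w (w (u)))


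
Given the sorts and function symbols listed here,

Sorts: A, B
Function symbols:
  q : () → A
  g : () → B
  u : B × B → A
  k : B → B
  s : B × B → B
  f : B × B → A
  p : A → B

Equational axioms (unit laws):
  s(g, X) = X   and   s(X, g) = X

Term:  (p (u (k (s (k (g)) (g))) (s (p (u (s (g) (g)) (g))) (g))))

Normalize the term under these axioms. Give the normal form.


normal form = (p (u (k (k (g))) (p (u (g) (g)))))

1. (p (u (k (s (k (g)) (g))) (s (p (u (s (g) (g)) (g))) (g))))  →  (p (u (k (k (g))) (s (p (u (s (g) (g)) (g))) (g))))
2. (p (u (k (k (g))) (s (p (u (s (g) (g)) (g))) (g))))  →  (p (u (k (k (g))) (p (u (s (g) (g)) (g)))))
3. (p (u (k (k (g))) (p (u (s (g) (g)) (g)))))  →  (p (u (k (k (g))) (p (u (g) (g)))))


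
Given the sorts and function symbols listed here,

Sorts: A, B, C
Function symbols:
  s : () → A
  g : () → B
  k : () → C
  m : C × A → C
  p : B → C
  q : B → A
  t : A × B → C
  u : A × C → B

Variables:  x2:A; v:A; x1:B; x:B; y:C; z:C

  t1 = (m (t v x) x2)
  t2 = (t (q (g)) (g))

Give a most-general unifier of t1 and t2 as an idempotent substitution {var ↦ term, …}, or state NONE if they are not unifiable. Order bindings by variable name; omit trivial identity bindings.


NONE (not unifiable)

head clash or occurs-check failure — not unifiable


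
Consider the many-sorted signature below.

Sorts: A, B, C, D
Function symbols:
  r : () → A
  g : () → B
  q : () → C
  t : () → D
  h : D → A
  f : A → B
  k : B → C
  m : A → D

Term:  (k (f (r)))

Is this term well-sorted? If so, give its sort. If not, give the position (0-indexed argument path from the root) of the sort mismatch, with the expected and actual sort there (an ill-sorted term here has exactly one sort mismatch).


    (r) : A
  (f (r)) : B
(k (f (r))) : C

well-sorted; sort = C


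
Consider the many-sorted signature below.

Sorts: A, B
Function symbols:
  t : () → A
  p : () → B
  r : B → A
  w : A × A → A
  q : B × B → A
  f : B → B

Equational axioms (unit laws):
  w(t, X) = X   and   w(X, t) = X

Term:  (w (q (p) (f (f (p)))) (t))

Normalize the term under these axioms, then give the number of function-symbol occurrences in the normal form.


1. (w (q (p) (f (f (p)))) (t))  →  (q (p) (f (f (p))))
normal form: (q (p) (f (f (p))))

size = 5


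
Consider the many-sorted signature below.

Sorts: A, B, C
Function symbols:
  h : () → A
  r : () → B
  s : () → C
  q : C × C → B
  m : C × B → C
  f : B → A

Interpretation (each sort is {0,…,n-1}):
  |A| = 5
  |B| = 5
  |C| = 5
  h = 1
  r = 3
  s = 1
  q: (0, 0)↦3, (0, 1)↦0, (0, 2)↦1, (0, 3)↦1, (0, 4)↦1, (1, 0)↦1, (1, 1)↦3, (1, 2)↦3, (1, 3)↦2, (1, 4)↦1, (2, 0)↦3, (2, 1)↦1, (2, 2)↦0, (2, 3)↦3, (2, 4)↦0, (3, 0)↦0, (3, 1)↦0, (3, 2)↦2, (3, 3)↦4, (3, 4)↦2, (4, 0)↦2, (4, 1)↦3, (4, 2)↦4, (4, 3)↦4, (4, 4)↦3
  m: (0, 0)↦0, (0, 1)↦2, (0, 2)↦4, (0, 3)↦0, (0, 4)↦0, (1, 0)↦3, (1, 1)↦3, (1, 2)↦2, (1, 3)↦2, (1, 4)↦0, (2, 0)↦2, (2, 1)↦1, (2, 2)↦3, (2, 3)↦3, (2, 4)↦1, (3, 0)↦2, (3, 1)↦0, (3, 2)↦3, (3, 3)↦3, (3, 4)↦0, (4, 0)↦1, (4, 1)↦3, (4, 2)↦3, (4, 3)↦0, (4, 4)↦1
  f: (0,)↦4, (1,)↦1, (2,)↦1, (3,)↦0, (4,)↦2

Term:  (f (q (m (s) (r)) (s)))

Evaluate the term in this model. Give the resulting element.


value = 1

  s = 1
  r = 3
  (m (s) (r)) = m(1, 3) = 2
  s = 1
  (q (m (s) (r)) (s)) = q(2, 1) = 1
  (f (q (m (s) (r)) (s))) = f(1,) = 1


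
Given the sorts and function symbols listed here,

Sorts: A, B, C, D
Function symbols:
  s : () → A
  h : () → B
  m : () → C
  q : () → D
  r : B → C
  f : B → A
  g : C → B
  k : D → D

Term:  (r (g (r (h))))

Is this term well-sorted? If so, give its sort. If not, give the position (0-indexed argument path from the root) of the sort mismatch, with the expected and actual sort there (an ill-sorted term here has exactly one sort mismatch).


      (h) : B
    (r (h)) : C
  (g (r (h))) : B
(r (g (r (h)))) : C

well-sorted; sort = C


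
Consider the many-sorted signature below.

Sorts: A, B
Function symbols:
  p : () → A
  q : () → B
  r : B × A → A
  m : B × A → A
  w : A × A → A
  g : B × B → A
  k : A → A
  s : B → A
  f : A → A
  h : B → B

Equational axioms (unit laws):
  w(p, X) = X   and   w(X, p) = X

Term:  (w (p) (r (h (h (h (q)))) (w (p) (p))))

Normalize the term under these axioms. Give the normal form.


normal form = (r (h (h (h (q)))) (p))

1. (w (p) (r (h (h (h (q)))) (w (p) (p))))  →  (r (h (h (h (q)))) (w (p) (p)))
2. (r (h (h (h (q)))) (w (p) (p)))  →  (r (h (h (h (q)))) (p))


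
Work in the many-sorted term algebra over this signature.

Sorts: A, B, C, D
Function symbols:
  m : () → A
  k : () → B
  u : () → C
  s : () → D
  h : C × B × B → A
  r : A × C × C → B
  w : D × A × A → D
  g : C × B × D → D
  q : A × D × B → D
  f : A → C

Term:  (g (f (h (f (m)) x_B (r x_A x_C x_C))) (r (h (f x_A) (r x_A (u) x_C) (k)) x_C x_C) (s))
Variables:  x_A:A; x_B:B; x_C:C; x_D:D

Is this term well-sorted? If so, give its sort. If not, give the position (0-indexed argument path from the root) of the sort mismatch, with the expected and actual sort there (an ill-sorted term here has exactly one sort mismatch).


        (m) : A
      (f (m)) : C
      x_B : B
        x_A : A
        x_C : C
        x_C : C
      (r x_A x_C x_C) : B
    (h (f (m)) x_B (r x_A x_C x_C)) : A
  (f (h (f (m)) x_B (r x_A x_C x_C))) : C
        x_A : A
      (f x_A) : C
        x_A : A
        (u) : C
        x_C : C
      (r x_A (u) x_C) : B
      (k) : B
    (h (f x_A) (r x_A (u) x_C) (k)) : A
    x_C : C
    x_C : C
  (r (h (f x_A) (r x_A (u) x_C) (k)) x_C x_C) : B
  (s) : D
(g (f (h (f (m)) x_B (r x_A x_C x_C))) (r (h (f x_A) (r x_A (u) x_C) (k)) x_C x_C) (s)) : D

well-sorted; sort = D


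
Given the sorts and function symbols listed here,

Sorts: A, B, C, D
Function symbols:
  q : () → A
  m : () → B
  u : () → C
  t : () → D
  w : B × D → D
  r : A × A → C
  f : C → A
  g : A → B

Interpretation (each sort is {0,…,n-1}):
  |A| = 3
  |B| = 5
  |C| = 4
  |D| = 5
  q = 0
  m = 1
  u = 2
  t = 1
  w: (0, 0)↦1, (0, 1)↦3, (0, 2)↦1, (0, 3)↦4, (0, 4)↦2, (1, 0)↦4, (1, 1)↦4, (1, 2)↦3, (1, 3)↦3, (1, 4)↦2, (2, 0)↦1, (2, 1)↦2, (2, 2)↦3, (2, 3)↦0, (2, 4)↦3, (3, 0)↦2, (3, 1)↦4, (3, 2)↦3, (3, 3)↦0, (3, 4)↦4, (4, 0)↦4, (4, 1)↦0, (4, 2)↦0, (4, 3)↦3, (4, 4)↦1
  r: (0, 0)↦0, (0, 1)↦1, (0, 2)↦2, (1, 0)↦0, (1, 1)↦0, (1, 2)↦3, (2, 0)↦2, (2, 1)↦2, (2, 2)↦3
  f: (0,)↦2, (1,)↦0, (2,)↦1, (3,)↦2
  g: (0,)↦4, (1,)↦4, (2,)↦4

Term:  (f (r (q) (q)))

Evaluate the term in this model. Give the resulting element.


  q = 0
  q = 0
  (r (q) (q)) = r(0, 0) = 0
  (f (r (q) (q))) = f(0,) = 2

value = 2


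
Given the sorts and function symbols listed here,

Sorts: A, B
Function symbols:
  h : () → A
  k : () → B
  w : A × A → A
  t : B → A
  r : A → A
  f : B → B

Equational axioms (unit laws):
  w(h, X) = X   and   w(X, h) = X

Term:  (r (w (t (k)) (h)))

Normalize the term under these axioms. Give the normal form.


normal form = (r (t (k)))

1. (r (w (t (k)) (h)))  →  (r (t (k)))


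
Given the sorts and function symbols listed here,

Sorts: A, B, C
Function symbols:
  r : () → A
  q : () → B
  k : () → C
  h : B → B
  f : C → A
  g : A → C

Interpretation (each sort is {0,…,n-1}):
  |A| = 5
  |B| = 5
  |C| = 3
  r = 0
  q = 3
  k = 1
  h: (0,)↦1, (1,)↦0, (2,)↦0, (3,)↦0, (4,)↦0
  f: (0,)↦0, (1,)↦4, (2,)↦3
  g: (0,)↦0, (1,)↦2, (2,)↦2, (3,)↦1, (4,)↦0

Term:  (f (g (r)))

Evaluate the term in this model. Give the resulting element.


value = 0

  r = 0
  (g (r)) = g(0,) = 0
  (f (g (r))) = f(0,) = 0


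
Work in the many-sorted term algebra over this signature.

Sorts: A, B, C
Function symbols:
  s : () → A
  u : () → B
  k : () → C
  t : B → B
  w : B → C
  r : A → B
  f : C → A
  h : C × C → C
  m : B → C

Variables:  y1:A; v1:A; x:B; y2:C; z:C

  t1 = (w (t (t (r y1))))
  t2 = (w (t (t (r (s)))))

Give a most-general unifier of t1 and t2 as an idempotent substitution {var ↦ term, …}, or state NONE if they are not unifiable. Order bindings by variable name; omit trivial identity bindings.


{y1 ↦ (s)}


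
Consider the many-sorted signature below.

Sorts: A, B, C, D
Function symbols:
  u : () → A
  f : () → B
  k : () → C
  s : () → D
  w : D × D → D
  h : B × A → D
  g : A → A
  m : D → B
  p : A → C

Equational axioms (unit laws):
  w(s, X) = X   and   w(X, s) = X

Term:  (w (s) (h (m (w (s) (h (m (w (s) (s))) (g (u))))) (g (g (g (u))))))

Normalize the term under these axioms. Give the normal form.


1. (w (s) (h (m (w (s) (h (m (w (s) (s))) (g (u))))) (g (g (g (u))))))  →  (h (m (w (s) (h (m (w (s) (s))) (g (u))))) (g (g (g (u)))))
2. (h (m (w (s) (h (m (w (s) (s))) (g (u))))) (g (g (g (u)))))  →  (h (m (h (m (w (s) (s))) (g (u)))) (g (g (g (u)))))
3. (h (m (h (m (w (s) (s))) (g (u)))) (g (g (g (u)))))  →  (h (m (h (m (s)) (g (u)))) (g (g (g (u)))))

normal form = (h (m (h (m (s)) (g (u)))) (g (g (g (u)))))


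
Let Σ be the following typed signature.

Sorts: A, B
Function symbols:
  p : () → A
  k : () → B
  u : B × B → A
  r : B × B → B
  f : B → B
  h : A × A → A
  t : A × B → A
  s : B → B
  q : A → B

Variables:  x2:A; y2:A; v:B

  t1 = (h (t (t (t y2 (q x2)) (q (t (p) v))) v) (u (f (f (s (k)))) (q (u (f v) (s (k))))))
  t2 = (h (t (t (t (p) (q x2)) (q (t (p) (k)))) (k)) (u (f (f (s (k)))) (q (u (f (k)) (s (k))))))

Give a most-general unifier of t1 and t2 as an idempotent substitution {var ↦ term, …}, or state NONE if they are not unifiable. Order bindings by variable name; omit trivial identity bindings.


{v ↦ (k), y2 ↦ (p)}


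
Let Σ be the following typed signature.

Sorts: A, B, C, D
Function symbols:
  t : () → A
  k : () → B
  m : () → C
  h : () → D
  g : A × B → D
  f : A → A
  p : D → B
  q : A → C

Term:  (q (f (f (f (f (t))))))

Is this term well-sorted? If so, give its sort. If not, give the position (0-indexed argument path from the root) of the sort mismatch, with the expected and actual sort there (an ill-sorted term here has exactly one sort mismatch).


well-sorted; sort = C

          (t) : A
        (f (t)) : A
      (f (f (t))) : A
    (f (f (f (t)))) : A
  (f (f (f (f (t))))) : A
(q (f (f (f (f (t)))))) : C


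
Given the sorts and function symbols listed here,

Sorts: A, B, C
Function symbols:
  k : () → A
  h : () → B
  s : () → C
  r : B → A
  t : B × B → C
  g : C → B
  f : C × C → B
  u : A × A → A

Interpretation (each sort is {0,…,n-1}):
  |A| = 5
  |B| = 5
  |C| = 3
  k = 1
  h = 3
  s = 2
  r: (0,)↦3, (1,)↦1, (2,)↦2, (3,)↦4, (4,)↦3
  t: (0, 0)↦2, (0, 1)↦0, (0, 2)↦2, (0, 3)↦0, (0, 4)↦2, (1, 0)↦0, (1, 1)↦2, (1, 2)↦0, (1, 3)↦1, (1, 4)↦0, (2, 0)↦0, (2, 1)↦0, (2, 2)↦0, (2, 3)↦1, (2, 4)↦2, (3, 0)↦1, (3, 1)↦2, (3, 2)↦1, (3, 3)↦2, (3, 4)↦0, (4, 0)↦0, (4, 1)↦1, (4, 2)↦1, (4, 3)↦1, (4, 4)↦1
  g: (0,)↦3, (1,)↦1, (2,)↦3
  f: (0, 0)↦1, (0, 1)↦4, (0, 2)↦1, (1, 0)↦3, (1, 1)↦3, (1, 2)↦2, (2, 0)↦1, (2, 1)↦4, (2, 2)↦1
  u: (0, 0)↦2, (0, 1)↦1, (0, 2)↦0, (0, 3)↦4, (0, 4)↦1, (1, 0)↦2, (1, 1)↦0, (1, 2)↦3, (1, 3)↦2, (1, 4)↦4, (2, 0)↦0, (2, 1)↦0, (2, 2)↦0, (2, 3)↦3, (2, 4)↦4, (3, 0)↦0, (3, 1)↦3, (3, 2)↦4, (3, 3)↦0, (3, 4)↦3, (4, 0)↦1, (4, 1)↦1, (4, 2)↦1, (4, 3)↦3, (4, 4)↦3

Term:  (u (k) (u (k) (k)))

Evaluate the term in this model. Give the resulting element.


  k = 1
  k = 1
  k = 1
  (u (k) (k)) = u(1, 1) = 0
  (u (k) (u (k) (k))) = u(1, 0) = 2

value = 2


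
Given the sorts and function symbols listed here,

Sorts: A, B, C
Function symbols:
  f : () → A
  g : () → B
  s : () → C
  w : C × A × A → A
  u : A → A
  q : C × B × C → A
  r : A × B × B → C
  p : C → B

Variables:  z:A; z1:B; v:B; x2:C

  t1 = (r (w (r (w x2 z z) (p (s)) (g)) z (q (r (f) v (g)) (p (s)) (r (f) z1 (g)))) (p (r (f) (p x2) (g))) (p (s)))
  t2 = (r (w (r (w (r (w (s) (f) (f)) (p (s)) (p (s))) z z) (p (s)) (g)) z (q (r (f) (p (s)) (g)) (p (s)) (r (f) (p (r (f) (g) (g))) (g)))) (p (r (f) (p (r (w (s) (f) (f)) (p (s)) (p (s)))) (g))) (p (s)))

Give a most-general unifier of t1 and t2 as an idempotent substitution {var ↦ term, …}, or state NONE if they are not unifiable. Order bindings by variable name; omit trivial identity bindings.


{v ↦ (p (s)), x2 ↦ (r (w (s) (f) (f)) (p (s)) (p (s))), z1 ↦ (p (r (f) (g) (g)))}


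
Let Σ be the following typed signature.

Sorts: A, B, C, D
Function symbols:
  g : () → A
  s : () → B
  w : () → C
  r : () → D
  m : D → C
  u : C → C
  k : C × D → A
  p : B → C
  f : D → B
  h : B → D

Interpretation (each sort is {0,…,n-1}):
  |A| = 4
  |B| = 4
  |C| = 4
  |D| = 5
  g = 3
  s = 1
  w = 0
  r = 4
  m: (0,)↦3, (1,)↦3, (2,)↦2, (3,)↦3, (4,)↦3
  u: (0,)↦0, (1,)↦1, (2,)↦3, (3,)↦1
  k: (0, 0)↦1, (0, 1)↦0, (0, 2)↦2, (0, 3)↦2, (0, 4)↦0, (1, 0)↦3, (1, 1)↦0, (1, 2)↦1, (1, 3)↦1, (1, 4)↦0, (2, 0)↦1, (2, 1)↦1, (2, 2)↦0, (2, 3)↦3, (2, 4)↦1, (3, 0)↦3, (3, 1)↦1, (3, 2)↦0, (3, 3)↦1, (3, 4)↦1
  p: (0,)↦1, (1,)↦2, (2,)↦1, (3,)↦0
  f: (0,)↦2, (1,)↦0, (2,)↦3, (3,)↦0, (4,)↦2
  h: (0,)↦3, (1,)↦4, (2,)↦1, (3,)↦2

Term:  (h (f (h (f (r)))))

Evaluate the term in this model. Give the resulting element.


  r = 4
  (f (r)) = f(4,) = 2
  (h (f (r))) = h(2,) = 1
  (f (h (f (r)))) = f(1,) = 0
  (h (f (h (f (r))))) = h(0,) = 3

value = 3


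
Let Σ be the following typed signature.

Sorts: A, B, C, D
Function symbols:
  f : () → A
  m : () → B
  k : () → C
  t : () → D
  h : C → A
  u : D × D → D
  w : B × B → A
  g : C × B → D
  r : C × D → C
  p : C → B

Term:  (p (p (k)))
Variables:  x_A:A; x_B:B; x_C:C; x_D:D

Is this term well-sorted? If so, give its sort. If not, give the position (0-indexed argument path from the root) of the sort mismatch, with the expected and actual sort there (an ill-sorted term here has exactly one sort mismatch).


ill-sorted at position [0]: expected C, got B

    (k) : C
  (p (k)) : B
(p (p (k))) : ✗ arg 0 at [0] has sort B, expected C


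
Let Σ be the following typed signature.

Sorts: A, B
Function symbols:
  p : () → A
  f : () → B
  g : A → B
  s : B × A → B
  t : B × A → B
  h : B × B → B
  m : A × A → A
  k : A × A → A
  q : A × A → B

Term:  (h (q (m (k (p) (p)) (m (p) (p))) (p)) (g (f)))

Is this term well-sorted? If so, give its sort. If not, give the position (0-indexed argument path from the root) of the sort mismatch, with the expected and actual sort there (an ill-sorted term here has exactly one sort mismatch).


ill-sorted at position [1, 0]: expected A, got B

        (p) : A
        (p) : A
      (k (p) (p)) : A
        (p) : A
        (p) : A
      (m (p) (p)) : A
    (m (k (p) (p)) (m (p) (p))) : A
    (p) : A
  (q (m (k (p) (p)) (m (p) (p))) (p)) : B
    (f) : B
  (g (f)) : ✗ arg 0 at [1, 0] has sort B, expected A


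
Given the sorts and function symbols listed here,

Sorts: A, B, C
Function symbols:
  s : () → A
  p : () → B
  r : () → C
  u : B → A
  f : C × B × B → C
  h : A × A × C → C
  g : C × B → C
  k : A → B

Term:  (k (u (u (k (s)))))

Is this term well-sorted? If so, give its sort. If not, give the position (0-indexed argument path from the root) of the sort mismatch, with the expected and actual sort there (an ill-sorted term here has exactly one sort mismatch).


        (s) : A
      (k (s)) : B
    (u (k (s))) : A
  (u (u (k (s)))) : ✗ arg 0 at [0, 0] has sort A, expected B

ill-sorted at position [0, 0]: expected B, got A


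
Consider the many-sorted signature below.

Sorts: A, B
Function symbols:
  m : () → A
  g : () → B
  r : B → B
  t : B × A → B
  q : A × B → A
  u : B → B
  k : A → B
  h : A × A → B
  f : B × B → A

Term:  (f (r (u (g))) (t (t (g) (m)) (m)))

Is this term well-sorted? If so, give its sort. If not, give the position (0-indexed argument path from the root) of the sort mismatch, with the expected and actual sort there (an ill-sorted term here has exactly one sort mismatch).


      (g) : B
    (u (g)) : B
  (r (u (g))) : B
      (g) : B
      (m) : A
    (t (g) (m)) : B
    (m) : A
  (t (t (g) (m)) (m)) : B
(f (r (u (g))) (t (t (g) (m)) (m))) : A

well-sorted; sort = A


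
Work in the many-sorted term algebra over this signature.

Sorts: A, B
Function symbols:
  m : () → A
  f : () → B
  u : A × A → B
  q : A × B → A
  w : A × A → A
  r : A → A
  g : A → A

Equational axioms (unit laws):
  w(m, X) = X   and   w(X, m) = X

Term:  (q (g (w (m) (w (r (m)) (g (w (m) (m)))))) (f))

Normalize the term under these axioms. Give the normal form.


normal form = (q (g (w (r (m)) (g (m)))) (f))

1. (q (g (w (m) (w (r (m)) (g (w (m) (m)))))) (f))  →  (q (g (w (r (m)) (g (w (m) (m))))) (f))
2. (q (g (w (r (m)) (g (w (m) (m))))) (f))  →  (q (g (w (r (m)) (g (m)))) (f))


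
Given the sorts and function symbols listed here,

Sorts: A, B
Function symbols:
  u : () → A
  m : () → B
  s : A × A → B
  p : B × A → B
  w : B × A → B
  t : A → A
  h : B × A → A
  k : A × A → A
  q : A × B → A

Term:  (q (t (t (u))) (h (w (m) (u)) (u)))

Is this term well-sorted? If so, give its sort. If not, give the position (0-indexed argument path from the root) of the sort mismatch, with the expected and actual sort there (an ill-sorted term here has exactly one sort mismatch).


      (u) : A
    (t (u)) : A
  (t (t (u))) : A
      (m) : B
      (u) : A
    (w (m) (u)) : B
    (u) : A
  (h (w (m) (u)) (u)) : A
(q (t (t (u))) (h (w (m) (u)) (u))) : ✗ arg 1 at [1] has sort A, expected B

ill-sorted at position [1]: expected B, got A


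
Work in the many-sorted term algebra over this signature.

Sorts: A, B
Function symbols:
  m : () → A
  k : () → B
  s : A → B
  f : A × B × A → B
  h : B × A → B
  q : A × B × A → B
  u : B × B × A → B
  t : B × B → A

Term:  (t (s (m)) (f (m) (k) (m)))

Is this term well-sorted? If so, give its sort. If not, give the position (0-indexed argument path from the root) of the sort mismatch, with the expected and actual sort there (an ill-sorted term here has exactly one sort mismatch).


    (m) : A
  (s (m)) : B
    (m) : A
    (k) : B
    (m) : A
  (f (m) (k) (m)) : B
(t (s (m)) (f (m) (k) (m))) : A

well-sorted; sort = A


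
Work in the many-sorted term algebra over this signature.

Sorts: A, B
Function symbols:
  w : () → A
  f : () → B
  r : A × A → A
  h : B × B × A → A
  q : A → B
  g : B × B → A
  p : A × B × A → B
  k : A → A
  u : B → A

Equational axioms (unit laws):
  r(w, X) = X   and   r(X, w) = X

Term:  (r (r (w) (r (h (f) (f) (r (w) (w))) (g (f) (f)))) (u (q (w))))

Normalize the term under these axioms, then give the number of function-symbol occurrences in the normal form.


size = 12

1. (r (r (w) (r (h (f) (f) (r (w) (w))) (g (f) (f)))) (u (q (w))))  →  (r (r (h (f) (f) (r (w) (w))) (g (f) (f))) (u (q (w))))
2. (r (r (h (f) (f) (r (w) (w))) (g (f) (f))) (u (q (w))))  →  (r (r (h (f) (f) (w)) (g (f) (f))) (u (q (w))))
normal form: (r (r (h (f) (f) (w)) (g (f) (f))) (u (q (w))))


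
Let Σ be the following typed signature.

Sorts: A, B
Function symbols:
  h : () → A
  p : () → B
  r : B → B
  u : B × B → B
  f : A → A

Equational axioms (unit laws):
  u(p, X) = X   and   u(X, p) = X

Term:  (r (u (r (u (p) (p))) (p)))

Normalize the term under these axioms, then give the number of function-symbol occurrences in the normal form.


1. (r (u (r (u (p) (p))) (p)))  →  (r (r (u (p) (p))))
2. (r (r (u (p) (p))))  →  (r (r (p)))
normal form: (r (r (p)))

size = 3


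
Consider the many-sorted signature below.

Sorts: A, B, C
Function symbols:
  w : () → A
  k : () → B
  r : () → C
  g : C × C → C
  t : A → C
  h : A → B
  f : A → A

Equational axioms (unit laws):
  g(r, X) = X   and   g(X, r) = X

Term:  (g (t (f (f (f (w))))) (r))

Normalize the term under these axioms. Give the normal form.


normal form = (t (f (f (f (w)))))

1. (g (t (f (f (f (w))))) (r))  →  (t (f (f (f (w)))))


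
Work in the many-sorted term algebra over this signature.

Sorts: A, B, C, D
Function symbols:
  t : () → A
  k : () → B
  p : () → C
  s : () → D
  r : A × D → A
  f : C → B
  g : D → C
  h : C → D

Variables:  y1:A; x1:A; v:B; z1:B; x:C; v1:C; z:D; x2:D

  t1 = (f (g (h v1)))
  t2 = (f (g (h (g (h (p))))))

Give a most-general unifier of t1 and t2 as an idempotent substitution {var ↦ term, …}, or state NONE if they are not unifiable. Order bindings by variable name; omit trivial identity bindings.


{v1 ↦ (g (h (p)))}


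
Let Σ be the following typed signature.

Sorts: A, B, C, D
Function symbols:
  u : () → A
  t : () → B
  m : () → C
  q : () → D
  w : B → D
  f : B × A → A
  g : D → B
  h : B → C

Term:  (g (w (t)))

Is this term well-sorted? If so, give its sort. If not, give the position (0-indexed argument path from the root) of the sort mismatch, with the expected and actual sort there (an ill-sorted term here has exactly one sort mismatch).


well-sorted; sort = B

    (t) : B
  (w (t)) : D
(g (w (t))) : B


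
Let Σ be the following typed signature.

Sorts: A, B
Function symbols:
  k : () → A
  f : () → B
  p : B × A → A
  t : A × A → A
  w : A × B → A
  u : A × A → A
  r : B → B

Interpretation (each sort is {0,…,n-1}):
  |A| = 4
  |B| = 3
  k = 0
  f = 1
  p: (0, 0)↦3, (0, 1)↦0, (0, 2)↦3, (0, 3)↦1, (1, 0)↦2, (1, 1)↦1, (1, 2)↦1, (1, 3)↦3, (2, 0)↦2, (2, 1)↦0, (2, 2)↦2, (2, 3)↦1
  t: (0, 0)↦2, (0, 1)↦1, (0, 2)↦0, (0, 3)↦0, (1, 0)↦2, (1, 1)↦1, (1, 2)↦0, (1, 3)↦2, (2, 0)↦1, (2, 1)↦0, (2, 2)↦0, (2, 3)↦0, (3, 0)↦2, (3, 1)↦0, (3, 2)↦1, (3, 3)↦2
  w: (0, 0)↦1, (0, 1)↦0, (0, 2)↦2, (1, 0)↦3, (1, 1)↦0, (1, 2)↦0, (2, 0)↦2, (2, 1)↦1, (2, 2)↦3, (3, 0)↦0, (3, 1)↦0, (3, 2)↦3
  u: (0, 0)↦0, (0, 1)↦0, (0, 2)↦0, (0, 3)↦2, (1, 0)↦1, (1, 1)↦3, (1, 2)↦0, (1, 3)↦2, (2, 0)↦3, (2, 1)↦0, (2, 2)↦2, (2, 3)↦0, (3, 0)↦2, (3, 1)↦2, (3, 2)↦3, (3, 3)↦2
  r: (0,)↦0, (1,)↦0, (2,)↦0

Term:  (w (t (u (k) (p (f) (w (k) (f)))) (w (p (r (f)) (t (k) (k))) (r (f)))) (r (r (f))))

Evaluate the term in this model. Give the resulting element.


  k = 0
  f = 1
  k = 0
  f = 1
  (w (k) (f)) = w(0, 1) = 0
  (p (f) (w (k) (f))) = p(1, 0) = 2
  (u (k) (p (f) (w (k) (f)))) = u(0, 2) = 0
  f = 1
  (r (f)) = r(1,) = 0
  k = 0
  k = 0
  (t (k) (k)) = t(0, 0) = 2
  (p (r (f)) (t (k) (k))) = p(0, 2) = 3
  f = 1
  (r (f)) = r(1,) = 0
  (w (p (r (f)) (t (k) (k))) (r (f))) = w(3, 0) = 0
  (t (u (k) (p (f) (w (k) (f)))) (w (p (r (f)) (t (k) (k))) (r (f)))) = t(0, 0) = 2
  f = 1
  (r (f)) = r(1,) = 0
  (r (r (f))) = r(0,) = 0
  (w (t (u (k) (p (f) (w (k) (f)))) (w (p (r (f)) (t (k) (k))) (r (f)))) (r (r (f)))) = w(2, 0) = 2

value = 2


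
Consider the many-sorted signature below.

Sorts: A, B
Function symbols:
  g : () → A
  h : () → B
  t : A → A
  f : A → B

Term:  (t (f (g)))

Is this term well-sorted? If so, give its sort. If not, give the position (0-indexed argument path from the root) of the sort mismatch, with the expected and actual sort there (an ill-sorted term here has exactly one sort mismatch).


ill-sorted at position [0]: expected A, got B

    (g) : A
  (f (g)) : B
(t (f (g))) : ✗ arg 0 at [0] has sort B, expected A


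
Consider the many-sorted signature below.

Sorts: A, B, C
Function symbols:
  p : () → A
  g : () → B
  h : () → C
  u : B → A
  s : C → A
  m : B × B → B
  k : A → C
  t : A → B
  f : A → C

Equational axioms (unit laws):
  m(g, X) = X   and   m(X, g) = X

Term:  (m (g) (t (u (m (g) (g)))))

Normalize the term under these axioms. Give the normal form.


1. (m (g) (t (u (m (g) (g)))))  →  (t (u (m (g) (g))))
2. (t (u (m (g) (g))))  →  (t (u (g)))

normal form = (t (u (g)))


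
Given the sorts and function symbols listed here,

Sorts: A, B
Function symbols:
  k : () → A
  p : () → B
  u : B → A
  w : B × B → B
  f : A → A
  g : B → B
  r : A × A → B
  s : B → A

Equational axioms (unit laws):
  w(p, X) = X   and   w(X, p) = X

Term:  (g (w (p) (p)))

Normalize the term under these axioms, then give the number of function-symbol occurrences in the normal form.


size = 2

1. (g (w (p) (p)))  →  (g (p))
normal form: (g (p))


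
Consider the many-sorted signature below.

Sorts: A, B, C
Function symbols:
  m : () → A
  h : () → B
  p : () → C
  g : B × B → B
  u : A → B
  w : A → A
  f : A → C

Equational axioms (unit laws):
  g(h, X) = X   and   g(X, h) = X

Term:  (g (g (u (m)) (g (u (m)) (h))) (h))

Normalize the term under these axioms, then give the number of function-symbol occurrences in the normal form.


1. (g (g (u (m)) (g (u (m)) (h))) (h))  →  (g (u (m)) (g (u (m)) (h)))
2. (g (u (m)) (g (u (m)) (h)))  →  (g (u (m)) (u (m)))
normal form: (g (u (m)) (u (m)))

size = 5


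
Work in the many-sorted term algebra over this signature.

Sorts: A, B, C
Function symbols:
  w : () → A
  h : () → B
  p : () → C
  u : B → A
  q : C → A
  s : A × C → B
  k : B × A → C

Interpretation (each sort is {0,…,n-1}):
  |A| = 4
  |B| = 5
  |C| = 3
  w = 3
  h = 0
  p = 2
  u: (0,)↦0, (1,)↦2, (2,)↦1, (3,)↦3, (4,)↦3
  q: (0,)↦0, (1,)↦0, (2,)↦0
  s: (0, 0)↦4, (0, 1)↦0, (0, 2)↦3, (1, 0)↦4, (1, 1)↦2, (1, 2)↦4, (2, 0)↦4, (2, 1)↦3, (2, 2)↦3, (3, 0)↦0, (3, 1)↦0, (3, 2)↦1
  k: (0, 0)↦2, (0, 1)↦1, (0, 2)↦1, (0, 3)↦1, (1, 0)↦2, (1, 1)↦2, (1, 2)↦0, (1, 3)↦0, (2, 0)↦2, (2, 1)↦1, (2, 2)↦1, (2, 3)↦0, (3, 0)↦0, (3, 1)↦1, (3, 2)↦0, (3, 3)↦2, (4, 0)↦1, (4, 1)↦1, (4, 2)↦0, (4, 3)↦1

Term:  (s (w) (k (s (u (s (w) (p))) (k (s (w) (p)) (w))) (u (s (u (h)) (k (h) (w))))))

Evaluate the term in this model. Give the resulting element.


value = 0

  w = 3
  w = 3
  p = 2
  (s (w) (p)) = s(3, 2) = 1
  (u (s (w) (p))) = u(1,) = 2
  w = 3
  p = 2
  (s (w) (p)) = s(3, 2) = 1
  w = 3
  (k (s (w) (p)) (w)) = k(1, 3) = 0
  (s (u (s (w) (p))) (k (s (w) (p)) (w))) = s(2, 0) = 4
  h = 0
  (u (h)) = u(0,) = 0
  h = 0
  w = 3
  (k (h) (w)) = k(0, 3) = 1
  (s (u (h)) (k (h) (w))) = s(0, 1) = 0
  (u (s (u (h)) (k (h) (w)))) = u(0,) = 0
  (k (s (u (s (w) (p))) (k (s (w) (p)) (w))) (u (s (u (h)) (k (h) (w))))) = k(4, 0) = 1
  (s (w) (k (s (u (s (w) (p))) (k (s (w) (p)) (w))) (u (s (u (h)) (k (h) (w)))))) = s(3, 1) = 0


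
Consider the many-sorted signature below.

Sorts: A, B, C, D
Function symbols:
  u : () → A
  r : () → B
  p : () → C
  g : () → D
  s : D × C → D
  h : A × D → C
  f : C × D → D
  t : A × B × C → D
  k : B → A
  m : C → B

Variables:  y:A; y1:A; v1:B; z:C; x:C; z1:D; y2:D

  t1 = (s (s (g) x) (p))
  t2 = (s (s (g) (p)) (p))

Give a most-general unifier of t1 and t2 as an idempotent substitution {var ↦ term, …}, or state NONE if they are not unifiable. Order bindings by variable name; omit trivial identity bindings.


{x ↦ (p)}


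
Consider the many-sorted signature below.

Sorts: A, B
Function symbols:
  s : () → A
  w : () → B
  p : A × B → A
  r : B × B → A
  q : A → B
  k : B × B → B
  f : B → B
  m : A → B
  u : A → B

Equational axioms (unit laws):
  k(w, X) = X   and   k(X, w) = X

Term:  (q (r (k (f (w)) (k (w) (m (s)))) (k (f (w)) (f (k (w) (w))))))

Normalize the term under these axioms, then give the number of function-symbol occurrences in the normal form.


1. (q (r (k (f (w)) (k (w) (m (s)))) (k (f (w)) (f (k (w) (w))))))  →  (q (r (k (f (w)) (m (s))) (k (f (w)) (f (k (w) (w))))))
2. (q (r (k (f (w)) (m (s))) (k (f (w)) (f (k (w) (w))))))  →  (q (r (k (f (w)) (m (s))) (k (f (w)) (f (w)))))
normal form: (q (r (k (f (w)) (m (s))) (k (f (w)) (f (w)))))

size = 12


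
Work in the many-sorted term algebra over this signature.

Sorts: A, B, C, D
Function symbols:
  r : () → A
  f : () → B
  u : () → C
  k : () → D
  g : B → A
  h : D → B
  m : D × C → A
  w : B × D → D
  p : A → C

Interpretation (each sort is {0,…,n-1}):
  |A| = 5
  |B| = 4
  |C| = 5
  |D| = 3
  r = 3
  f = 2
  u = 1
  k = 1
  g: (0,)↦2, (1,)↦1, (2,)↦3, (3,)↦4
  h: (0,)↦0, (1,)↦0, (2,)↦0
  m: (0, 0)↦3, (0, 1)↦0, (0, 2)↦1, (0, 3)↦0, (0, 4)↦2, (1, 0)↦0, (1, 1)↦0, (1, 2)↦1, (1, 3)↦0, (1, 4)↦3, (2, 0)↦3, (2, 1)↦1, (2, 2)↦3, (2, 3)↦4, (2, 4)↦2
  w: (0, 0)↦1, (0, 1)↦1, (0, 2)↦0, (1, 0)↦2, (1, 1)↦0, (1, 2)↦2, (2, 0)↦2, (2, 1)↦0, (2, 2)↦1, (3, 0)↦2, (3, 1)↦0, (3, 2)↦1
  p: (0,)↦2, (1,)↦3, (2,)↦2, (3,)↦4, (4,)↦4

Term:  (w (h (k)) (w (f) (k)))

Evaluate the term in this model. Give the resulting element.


value = 1

  k = 1
  (h (k)) = h(1,) = 0
  f = 2
  k = 1
  (w (f) (k)) = w(2, 1) = 0
  (w (h (k)) (w (f) (k))) = w(0, 0) = 1


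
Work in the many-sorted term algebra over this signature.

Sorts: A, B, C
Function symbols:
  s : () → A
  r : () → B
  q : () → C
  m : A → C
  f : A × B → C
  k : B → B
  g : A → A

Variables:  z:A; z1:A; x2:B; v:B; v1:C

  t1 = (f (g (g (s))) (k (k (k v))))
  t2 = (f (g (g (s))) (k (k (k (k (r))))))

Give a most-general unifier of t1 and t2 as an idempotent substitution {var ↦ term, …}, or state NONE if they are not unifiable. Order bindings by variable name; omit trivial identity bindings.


{v ↦ (k (r))}


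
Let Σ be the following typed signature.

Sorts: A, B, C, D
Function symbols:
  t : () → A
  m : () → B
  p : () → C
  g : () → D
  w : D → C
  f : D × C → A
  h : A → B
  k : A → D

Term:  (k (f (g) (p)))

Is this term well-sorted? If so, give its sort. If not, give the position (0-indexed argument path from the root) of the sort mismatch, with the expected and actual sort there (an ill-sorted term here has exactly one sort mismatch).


well-sorted; sort = D

    (g) : D
    (p) : C
  (f (g) (p)) : A
(k (f (g) (p))) : D


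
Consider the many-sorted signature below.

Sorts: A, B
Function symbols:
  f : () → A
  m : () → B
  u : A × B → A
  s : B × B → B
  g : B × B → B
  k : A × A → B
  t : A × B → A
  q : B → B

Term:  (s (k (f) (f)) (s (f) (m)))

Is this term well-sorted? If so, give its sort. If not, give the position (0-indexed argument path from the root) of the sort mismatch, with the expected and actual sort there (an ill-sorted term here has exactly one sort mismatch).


ill-sorted at position [1, 0]: expected B, got A

    (f) : A
    (f) : A
  (k (f) (f)) : B
    (f) : A
    (m) : B
  (s (f) (m)) : ✗ arg 0 at [1, 0] has sort A, expected B


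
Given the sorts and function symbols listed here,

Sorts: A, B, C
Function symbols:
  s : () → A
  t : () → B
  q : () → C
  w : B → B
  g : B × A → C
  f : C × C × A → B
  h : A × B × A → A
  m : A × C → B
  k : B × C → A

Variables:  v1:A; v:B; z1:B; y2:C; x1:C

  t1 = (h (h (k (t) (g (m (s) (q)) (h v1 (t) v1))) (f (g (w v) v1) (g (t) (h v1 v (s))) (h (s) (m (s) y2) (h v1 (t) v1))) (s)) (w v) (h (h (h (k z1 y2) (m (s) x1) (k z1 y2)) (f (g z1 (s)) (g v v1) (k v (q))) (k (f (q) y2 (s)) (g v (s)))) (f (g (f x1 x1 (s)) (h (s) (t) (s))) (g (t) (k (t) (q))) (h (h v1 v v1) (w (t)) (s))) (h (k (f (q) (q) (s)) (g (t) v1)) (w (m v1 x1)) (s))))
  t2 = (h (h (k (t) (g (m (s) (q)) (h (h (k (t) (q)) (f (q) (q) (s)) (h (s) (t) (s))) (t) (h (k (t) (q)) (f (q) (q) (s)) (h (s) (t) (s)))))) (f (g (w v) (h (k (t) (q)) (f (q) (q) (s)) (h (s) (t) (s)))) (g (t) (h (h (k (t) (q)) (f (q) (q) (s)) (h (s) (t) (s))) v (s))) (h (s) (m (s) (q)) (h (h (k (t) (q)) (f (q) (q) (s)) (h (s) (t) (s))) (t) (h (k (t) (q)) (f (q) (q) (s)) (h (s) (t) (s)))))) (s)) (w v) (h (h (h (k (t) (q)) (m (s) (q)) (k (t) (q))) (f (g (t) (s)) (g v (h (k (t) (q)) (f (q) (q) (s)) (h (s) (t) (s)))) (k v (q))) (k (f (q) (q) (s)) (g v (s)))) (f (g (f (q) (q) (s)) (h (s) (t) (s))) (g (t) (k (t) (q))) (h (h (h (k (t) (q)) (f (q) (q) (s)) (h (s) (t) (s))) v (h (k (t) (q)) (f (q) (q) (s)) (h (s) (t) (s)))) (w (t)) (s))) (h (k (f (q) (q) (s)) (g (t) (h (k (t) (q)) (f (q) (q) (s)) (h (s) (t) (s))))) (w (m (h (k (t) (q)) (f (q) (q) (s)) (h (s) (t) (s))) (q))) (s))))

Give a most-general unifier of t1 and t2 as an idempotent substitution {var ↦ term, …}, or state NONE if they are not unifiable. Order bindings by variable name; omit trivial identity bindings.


{v1 ↦ (h (k (t) (q)) (f (q) (q) (s)) (h (s) (t) (s))), x1 ↦ (q), y2 ↦ (q), z1 ↦ (t)}


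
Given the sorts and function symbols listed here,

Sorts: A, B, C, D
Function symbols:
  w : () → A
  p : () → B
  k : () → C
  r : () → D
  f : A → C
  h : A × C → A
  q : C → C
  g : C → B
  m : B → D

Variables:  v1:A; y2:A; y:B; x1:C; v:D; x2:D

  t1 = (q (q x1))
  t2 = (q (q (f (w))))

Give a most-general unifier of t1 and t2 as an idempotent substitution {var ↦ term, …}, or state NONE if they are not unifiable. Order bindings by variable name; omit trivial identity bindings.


{x1 ↦ (f (w))}


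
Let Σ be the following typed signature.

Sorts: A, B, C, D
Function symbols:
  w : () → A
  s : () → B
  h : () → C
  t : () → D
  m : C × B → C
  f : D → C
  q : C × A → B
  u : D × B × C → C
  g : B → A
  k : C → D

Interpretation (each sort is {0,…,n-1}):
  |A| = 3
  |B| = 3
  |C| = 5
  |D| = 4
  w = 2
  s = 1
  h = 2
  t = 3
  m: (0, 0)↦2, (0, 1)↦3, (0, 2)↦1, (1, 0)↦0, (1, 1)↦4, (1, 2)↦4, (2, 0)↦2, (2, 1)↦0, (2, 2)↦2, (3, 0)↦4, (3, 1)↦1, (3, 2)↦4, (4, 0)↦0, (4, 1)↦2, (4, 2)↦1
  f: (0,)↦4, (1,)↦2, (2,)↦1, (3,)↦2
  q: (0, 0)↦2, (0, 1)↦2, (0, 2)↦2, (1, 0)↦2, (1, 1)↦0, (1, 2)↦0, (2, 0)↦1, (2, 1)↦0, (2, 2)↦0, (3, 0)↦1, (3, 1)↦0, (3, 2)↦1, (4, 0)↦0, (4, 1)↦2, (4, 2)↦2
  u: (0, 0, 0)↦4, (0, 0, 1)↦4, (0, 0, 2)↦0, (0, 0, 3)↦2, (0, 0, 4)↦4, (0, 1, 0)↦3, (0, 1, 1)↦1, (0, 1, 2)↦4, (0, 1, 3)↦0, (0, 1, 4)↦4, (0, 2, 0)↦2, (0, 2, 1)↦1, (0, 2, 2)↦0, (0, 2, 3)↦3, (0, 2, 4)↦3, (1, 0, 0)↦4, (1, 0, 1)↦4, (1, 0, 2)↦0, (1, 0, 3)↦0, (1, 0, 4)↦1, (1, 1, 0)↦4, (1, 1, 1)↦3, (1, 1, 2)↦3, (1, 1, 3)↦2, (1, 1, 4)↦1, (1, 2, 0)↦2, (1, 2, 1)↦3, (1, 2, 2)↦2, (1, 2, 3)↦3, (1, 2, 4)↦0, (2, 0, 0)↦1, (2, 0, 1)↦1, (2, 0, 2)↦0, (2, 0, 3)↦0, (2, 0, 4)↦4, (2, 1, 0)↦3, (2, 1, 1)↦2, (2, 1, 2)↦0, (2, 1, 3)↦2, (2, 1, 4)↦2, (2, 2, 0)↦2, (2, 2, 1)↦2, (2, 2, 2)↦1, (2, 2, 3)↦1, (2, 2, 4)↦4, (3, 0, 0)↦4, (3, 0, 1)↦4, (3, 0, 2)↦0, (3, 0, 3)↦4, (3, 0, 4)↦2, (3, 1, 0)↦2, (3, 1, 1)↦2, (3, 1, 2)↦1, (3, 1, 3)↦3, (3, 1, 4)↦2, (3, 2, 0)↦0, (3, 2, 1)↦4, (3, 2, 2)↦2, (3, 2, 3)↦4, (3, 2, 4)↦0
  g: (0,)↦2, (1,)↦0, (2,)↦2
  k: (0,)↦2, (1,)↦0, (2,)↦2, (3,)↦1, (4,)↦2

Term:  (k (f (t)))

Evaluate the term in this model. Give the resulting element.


  t = 3
  (f (t)) = f(3,) = 2
  (k (f (t))) = k(2,) = 2

value = 2


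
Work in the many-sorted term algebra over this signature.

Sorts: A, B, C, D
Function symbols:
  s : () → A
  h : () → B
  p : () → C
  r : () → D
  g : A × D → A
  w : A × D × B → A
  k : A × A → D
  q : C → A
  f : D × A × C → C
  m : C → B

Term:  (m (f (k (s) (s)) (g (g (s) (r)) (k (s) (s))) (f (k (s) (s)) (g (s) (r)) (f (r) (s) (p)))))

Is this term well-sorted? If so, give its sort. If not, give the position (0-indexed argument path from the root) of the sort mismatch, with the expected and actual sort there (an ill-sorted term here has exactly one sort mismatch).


      (s) : A
      (s) : A
    (k (s) (s)) : D
        (s) : A
        (r) : D
      (g (s) (r)) : A
        (s) : A
        (s) : A
      (k (s) (s)) : D
    (g (g (s) (r)) (k (s) (s))) : A
        (s) : A
        (s) : A
      (k (s) (s)) : D
        (s) : A
        (r) : D
      (g (s) (r)) : A
        (r) : D
        (s) : A
        (p) : C
      (f (r) (s) (p)) : C
    (f (k (s) (s)) (g (s) (r)) (f (r) (s) (p))) : C
  (f (k (s) (s)) (g (g (s) (r)) (k (s) (s))) (f (k (s) (s)) (g (s) (r)) (f (r) (s) (p)))) : C
(m (f (k (s) (s)) (g (g (s) (r)) (k (s) (s))) (f (k (s) (s)) (g (s) (r)) (f (r) (s) (p))))) : B

well-sorted; sort = B


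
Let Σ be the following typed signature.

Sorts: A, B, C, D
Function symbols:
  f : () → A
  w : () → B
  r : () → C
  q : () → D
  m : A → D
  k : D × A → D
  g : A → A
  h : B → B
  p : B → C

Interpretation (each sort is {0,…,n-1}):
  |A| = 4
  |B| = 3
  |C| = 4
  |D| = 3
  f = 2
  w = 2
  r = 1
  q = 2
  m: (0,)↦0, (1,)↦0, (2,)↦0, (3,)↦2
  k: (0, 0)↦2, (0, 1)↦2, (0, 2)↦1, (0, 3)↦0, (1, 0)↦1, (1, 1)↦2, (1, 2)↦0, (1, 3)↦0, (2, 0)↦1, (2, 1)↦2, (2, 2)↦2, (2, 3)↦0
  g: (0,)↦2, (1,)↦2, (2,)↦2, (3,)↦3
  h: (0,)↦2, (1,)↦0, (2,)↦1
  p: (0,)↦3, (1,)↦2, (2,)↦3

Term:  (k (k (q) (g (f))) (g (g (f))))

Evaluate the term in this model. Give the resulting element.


  q = 2
  f = 2
  (g (f)) = g(2,) = 2
  (k (q) (g (f))) = k(2, 2) = 2
  f = 2
  (g (f)) = g(2,) = 2
  (g (g (f))) = g(2,) = 2
  (k (k (q) (g (f))) (g (g (f)))) = k(2, 2) = 2

value = 2
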